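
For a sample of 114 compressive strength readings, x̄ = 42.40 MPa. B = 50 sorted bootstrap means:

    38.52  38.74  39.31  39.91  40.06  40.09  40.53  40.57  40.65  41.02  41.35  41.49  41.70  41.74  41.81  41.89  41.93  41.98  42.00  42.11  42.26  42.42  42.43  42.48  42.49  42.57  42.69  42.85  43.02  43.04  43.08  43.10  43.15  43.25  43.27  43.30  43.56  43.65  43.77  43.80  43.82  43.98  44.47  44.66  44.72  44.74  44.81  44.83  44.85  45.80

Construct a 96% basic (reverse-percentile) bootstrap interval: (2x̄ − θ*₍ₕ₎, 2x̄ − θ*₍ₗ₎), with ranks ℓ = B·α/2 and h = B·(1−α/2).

Percentile endpoints at ranks 1 and 49: θ*₍1₎ = 38.52, θ*₍49₎ = 44.85.
Basic interval reflects these around x̄:
  lower = 2 × 42.40 − 44.85 = 39.95
  upper = 2 × 42.40 − 38.52 = 46.28

(39.95, 46.28)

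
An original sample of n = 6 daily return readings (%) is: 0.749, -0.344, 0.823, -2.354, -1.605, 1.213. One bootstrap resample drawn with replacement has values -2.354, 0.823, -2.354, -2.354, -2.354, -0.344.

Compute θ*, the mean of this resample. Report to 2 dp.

Mean = ((-2.354) + 0.823 + (-2.354) + (-2.354) + (-2.354) + (-0.344)) / 6 = -8.9370 / 6 = -1.49

θ* = -1.49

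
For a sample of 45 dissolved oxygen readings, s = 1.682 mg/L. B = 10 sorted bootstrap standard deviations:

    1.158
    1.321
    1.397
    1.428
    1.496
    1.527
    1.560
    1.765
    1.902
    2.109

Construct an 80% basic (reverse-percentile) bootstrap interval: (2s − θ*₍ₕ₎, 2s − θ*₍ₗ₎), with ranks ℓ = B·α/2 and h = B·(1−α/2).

Percentile endpoints at ranks 1 and 9: θ*₍1₎ = 1.158, θ*₍9₎ = 1.902.
Basic interval reflects these around s:
  lower = 2 × 1.682 − 1.902 = 1.462
  upper = 2 × 1.682 − 1.158 = 2.206

(1.462, 2.206)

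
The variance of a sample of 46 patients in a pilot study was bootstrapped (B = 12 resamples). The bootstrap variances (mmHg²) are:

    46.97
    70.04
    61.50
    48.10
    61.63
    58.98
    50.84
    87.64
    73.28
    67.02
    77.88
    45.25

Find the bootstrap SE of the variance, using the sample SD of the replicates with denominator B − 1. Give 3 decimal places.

SE* = 13.342

Bootstrap SE is the standard deviation of the 12 replicate variances.
Mean of replicates: (46.97 + 70.04 + 61.50 + 48.10 + 61.63 + 58.98 + 50.84 + 87.64 + 73.28 + 67.02 + 77.88 + 45.25) / 12 = 749.1300 / 12 = 62.4275
Sum of squared deviations: (−15.4575)² + (+7.6125)² + (−0.9275)² + (−14.3275)² + (−0.7975)² + (−3.4475)² + (−11.5875)² + (+25.2125)² + (+10.8525)² + (+4.5925)² + (+15.4525)² + (−17.1775)² = 1958.1976
Variance = 1958.1976 / 11 = 178.0180
SE* = √178.0180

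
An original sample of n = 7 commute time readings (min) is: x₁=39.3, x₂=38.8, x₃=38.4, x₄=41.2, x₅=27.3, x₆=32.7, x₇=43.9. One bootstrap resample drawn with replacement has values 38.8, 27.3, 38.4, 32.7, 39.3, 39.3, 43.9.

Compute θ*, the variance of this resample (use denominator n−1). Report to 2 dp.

Mean = 37.1000; sum of squared deviations = 175.9000
s² = 175.9000 / 6 = 29.3167

θ* = 29.32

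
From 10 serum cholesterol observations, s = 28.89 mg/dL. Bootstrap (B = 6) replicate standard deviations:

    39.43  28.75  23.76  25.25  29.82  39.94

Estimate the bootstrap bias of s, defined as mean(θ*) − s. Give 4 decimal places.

bias = +2.2683

mean(θ*) = (39.43 + 28.75 + 23.76 + 25.25 + 29.82 + 39.94) / 6 = 31.15833
bias = 31.15833 − 28.89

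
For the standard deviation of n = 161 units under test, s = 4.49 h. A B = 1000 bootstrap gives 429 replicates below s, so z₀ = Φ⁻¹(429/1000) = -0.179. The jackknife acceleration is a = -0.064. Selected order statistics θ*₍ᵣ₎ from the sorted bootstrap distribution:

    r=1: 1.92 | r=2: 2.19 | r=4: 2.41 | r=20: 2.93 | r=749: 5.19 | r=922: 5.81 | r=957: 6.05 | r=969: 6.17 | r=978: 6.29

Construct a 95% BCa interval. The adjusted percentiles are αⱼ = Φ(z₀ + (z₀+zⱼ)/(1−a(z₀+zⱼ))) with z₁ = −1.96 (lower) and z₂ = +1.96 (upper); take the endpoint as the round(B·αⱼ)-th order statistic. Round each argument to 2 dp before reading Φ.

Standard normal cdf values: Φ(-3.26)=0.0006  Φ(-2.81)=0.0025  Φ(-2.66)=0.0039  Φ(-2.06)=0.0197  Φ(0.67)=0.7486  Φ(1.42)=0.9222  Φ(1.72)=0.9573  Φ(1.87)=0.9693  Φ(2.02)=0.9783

(2.41, 5.81)

Lower: z₀ + z₁ = -0.179 + (-1.960) = -2.139; 1 − a(z₀+z₁) = 1 − (-0.064)(-2.139) = 0.8631; argument = -0.179 + (-2.139)/0.8631 = -2.6573 → -2.66.
α₁ = Φ(-2.66) = 0.0039; rank = round(1000 × 0.0039) = 4; θ*₍4₎ = 2.41.
Upper: z₀ + z₂ = 1.781; 1 − a(z₀+z₂) = 1.1140; argument = 1.4198 → 1.42; α₂ = 0.9222; rank = 922; θ*₍922₎ = 5.81.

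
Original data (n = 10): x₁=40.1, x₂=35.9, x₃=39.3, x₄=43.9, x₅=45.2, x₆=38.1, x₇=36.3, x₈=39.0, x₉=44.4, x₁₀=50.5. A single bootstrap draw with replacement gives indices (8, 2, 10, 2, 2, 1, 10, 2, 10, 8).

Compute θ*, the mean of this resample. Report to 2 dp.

θ* = 41.32

Resample values: 39.0, 35.9, 50.5, 35.9, 35.9, 40.1, 50.5, 35.9, 50.5, 39.0.
Mean = (39.0 + 35.9 + 50.5 + 35.9 + 35.9 + 40.1 + 50.5 + 35.9 + 50.5 + 39.0) / 10 = 413.20 / 10 = 41.32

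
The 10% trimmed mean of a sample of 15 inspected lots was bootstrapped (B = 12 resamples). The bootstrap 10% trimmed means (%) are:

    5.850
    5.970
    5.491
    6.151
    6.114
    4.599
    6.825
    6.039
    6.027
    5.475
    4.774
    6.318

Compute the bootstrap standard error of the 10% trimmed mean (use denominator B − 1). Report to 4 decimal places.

SE* = 0.6308

Bootstrap SE is the standard deviation of the 12 replicate 10% trimmed means.
Mean of replicates: (5.850 + 5.970 + 5.491 + 6.151 + 6.114 + 4.599 + 6.825 + 6.039 + 6.027 + 5.475 + 4.774 + 6.318) / 12 = 69.63300 / 12 = 5.80275
Sum of squared deviations: (+0.04725)² + (+0.16725)² + (−0.31175)² + (+0.34825)² + (+0.31125)² + (−1.20375)² + (+1.02225)² + (+0.23625)² + (+0.22425)² + (−0.32775)² + (−1.02875)² + (+0.51525)² = 4.37689
Variance = 4.37689 / 11 = 0.39790
SE* = √0.39790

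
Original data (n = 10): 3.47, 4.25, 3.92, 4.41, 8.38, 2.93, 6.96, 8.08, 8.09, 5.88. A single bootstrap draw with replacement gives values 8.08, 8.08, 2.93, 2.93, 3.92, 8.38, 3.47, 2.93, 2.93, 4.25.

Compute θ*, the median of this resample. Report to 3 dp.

Sorted: 2.93, 2.93, 2.93, 2.93, 3.47, 3.92, 4.25, 8.08, 8.08, 8.38
Median = average of the two middle values = 3.695

θ* = 3.695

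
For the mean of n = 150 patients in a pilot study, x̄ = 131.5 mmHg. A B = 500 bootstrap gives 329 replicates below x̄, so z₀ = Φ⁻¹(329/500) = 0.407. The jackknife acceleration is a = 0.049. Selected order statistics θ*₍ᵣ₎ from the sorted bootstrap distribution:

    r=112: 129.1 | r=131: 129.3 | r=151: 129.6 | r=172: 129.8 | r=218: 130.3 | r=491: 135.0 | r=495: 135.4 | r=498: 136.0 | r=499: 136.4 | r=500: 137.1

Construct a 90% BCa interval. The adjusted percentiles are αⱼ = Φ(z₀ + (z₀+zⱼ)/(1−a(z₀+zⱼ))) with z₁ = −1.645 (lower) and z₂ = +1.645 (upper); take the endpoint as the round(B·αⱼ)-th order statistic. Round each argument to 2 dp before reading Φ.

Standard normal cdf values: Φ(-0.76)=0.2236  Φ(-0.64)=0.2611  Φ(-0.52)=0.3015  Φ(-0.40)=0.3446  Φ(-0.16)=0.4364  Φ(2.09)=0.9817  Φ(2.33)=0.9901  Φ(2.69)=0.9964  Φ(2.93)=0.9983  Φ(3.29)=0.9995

Lower: z₀ + z₁ = 0.407 + (-1.645) = -1.238; 1 − a(z₀+z₁) = 1 − (0.049)(-1.238) = 1.0607; argument = 0.407 + (-1.238)/1.0607 = -0.7602 → -0.76.
α₁ = Φ(-0.76) = 0.2236; rank = round(500 × 0.2236) = 112; θ*₍112₎ = 129.1.
Upper: z₀ + z₂ = 2.052; 1 − a(z₀+z₂) = 0.8995; argument = 2.6884 → 2.69; α₂ = 0.9964; rank = 498; θ*₍498₎ = 136.0.

(129.1, 136.0)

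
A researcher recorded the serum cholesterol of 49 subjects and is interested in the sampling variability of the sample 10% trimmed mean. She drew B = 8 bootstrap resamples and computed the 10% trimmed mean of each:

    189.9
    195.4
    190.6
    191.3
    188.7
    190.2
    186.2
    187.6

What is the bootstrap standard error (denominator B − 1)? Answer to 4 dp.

Bootstrap SE is the standard deviation of the 8 replicate 10% trimmed means.
Mean of replicates: (189.9 + 195.4 + 190.6 + 191.3 + 188.7 + 190.2 + 186.2 + 187.6) / 8 = 1519.90000 / 8 = 189.98750
Sum of squared deviations: (−0.08750)² + (+5.41250)² + (+0.61250)² + (+1.31250)² + (−1.28750)² + (+0.21250)² + (−3.78750)² + (−2.38750)² = 53.14875
Variance = 53.14875 / 7 = 7.59268
SE* = √7.59268

SE* = 2.7555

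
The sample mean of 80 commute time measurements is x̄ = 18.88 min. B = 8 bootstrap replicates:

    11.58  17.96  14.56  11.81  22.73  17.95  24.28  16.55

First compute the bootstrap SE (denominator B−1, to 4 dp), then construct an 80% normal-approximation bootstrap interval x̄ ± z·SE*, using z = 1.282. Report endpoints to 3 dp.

(12.948, 24.812)

Mean of replicates = 17.1775; sum of squared deviations = 149.8719; SE* = √(149.8719/7) = 4.6271
Margin = 1.282 × 4.6271 = 5.9319
Interval: 18.88 ± 5.9319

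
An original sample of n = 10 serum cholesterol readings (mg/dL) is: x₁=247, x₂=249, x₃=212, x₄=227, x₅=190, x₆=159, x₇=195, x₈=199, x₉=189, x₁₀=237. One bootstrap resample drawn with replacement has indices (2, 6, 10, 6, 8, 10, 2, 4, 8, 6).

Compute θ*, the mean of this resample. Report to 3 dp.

θ* = 207.400

Resample values: 249, 159, 237, 159, 199, 237, 249, 227, 199, 159.
Mean = (249 + 159 + 237 + 159 + 199 + 237 + 249 + 227 + 199 + 159) / 10 = 2074.0 / 10 = 207.400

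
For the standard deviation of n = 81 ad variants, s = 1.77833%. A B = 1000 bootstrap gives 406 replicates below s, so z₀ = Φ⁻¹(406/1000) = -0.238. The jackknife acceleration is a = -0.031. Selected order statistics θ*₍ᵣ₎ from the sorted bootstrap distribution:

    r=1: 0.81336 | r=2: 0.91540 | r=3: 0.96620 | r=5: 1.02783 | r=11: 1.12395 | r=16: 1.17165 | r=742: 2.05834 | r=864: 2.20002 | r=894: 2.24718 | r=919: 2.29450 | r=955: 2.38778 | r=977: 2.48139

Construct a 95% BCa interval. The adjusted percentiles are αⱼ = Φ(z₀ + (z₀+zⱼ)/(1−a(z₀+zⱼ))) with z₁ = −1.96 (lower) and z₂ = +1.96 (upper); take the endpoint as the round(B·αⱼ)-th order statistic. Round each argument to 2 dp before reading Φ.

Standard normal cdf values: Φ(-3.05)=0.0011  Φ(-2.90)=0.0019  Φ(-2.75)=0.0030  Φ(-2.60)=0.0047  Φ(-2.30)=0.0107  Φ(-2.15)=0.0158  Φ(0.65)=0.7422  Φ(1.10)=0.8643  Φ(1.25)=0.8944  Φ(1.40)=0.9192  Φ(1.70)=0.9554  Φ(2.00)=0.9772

Lower: z₀ + z₁ = -0.238 + (-1.960) = -2.198; 1 − a(z₀+z₁) = 1 − (-0.031)(-2.198) = 0.9319; argument = -0.238 + (-2.198)/0.9319 = -2.5967 → -2.60.
α₁ = Φ(-2.60) = 0.0047; rank = round(1000 × 0.0047) = 5; θ*₍5₎ = 1.02783.
Upper: z₀ + z₂ = 1.722; 1 − a(z₀+z₂) = 1.0534; argument = 1.3967 → 1.40; α₂ = 0.9192; rank = 919; θ*₍919₎ = 2.29450.

(1.02783, 2.29450)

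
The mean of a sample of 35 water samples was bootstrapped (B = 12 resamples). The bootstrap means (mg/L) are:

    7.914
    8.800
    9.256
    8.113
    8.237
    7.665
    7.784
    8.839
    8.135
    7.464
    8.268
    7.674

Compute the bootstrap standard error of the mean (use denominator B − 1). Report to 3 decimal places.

Bootstrap SE is the standard deviation of the 12 replicate means.
Mean of replicates: (7.914 + 8.800 + 9.256 + 8.113 + 8.237 + 7.665 + 7.784 + 8.839 + 8.135 + 7.464 + 8.268 + 7.674) / 12 = 98.1490 / 12 = 8.1791
Sum of squared deviations: (−0.2651)² + (+0.6209)² + (+1.0769)² + (−0.0661)² + (+0.0579)² + (−0.5141)² + (−0.3951)² + (+0.6599)² + (−0.0441)² + (−0.7151)² + (+0.0889)² + (−0.5051)² = 3.2554
Variance = 3.2554 / 11 = 0.2959
SE* = √0.2959

SE* = 0.544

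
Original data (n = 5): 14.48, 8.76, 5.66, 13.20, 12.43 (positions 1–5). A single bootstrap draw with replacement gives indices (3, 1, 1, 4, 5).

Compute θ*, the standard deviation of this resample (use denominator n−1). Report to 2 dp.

θ* = 3.68

Resample values: 5.66, 14.48, 14.48, 13.20, 12.43.
Mean = 12.0500; sum of squared deviations = 54.1088
s² = 54.1088 / 4 = 13.5272
s = √13.5272 = 3.68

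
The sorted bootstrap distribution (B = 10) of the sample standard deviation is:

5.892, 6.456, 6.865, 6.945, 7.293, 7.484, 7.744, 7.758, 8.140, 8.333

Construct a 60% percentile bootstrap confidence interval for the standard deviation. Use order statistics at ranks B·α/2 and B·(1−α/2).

α = 0.40; lower rank = 10 × 0.200 = 2; upper rank = 10 × 0.800 = 8.
The 2nd smallest replicate is 6.456; the 8th is 7.758.

(6.456, 7.758)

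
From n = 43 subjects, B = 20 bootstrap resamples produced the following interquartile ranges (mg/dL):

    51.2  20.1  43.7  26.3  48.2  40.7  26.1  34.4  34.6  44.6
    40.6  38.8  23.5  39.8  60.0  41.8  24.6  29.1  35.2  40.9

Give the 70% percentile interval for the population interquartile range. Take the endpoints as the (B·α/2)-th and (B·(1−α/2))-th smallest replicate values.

(24.6, 44.6)

Sorted replicates: 20.1, 23.5, 24.6, 26.1, 26.3, 29.1, 34.4, 34.6, 35.2, 38.8, 39.8, 40.6, 40.7, 40.9, 41.8, 43.7, 44.6, 48.2, 51.2, 60.0
α = 0.30; lower rank = 20 × 0.150 = 3; upper rank = 20 × 0.850 = 17.
The 3rd smallest replicate is 24.6; the 17th is 44.6.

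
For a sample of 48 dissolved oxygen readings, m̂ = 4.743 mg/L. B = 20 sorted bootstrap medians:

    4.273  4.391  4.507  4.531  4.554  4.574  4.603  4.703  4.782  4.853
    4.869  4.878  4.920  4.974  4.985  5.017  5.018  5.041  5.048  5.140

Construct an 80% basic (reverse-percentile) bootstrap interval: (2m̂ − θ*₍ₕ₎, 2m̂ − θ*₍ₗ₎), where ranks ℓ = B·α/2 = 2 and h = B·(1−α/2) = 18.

(4.445, 5.095)

Percentile endpoints at ranks 2 and 18: θ*₍2₎ = 4.391, θ*₍18₎ = 5.041.
Basic interval reflects these around m̂:
  lower = 2 × 4.743 − 5.041 = 4.445
  upper = 2 × 4.743 − 4.391 = 5.095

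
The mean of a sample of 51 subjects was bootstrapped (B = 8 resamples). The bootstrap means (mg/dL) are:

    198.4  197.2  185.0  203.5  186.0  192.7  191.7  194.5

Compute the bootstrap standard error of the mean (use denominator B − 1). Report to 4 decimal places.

SE* = 6.2216

Bootstrap SE is the standard deviation of the 8 replicate means.
Mean of replicates: (198.4 + 197.2 + 185.0 + 203.5 + 186.0 + 192.7 + 191.7 + 194.5) / 8 = 1549.00000 / 8 = 193.62500
Sum of squared deviations: (+4.77500)² + (+3.57500)² + (−8.62500)² + (+9.87500)² + (−7.62500)² + (−0.92500)² + (−1.92500)² + (+0.87500)² = 270.95500
Variance = 270.95500 / 7 = 38.70786
SE* = √38.70786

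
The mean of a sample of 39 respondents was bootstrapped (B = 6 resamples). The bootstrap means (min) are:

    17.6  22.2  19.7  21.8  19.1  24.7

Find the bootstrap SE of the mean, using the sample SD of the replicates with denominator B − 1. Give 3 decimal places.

Bootstrap SE is the standard deviation of the 6 replicate means.
Mean of replicates: (17.6 + 22.2 + 19.7 + 21.8 + 19.1 + 24.7) / 6 = 125.1000 / 6 = 20.8500
Sum of squared deviations: (−3.2500)² + (+1.3500)² + (−1.1500)² + (+0.9500)² + (−1.7500)² + (+3.8500)² = 32.4950
Variance = 32.4950 / 5 = 6.4990
SE* = √6.4990

SE* = 2.549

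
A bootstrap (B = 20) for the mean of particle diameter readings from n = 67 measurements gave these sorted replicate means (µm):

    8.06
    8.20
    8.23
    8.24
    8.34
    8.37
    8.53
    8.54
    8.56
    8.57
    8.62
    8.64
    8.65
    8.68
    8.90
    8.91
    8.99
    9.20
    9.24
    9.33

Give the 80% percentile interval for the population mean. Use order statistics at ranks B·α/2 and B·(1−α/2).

α = 0.20; lower rank = 20 × 0.100 = 2; upper rank = 20 × 0.900 = 18.
The 2nd smallest replicate is 8.20; the 18th is 9.20.

(8.20, 9.20)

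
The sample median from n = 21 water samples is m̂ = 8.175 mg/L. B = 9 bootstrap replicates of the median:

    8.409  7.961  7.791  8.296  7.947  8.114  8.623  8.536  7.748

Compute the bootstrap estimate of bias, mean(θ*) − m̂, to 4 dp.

bias = −0.0167

mean(θ*) = (8.409 + 7.961 + 7.791 + 8.296 + 7.947 + 8.114 + 8.623 + 8.536 + 7.748) / 9 = 8.15833
bias = 8.15833 − 8.175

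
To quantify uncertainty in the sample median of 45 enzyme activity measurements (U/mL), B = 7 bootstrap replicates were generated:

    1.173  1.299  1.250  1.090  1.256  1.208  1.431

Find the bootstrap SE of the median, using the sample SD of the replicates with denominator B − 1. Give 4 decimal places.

Bootstrap SE is the standard deviation of the 7 replicate medians.
Mean of replicates: (1.173 + 1.299 + 1.250 + 1.090 + 1.256 + 1.208 + 1.431) / 7 = 8.70700 / 7 = 1.24386
Sum of squared deviations: (−0.07086)² + (+0.05514)² + (+0.00614)² + (−0.15386)² + (+0.01214)² + (−0.03586)² + (+0.18714)² = 0.06823
Variance = 0.06823 / 6 = 0.01137
SE* = √0.01137

SE* = 0.1066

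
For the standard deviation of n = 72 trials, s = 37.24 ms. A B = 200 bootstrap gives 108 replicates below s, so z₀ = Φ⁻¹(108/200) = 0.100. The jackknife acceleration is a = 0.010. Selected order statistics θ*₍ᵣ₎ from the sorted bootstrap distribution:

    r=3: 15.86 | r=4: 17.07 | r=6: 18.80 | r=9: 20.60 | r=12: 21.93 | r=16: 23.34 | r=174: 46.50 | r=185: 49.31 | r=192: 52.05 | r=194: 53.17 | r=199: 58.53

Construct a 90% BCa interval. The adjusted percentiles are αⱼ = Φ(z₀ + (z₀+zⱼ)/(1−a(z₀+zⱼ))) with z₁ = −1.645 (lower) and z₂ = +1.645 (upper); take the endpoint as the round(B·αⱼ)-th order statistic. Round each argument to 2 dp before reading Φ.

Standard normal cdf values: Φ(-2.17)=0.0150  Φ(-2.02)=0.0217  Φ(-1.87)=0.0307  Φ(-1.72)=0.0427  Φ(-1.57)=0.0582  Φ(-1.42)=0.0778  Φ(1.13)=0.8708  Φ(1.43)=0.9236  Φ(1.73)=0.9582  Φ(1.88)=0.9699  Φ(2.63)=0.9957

(23.34, 53.17)

Lower: z₀ + z₁ = 0.100 + (-1.645) = -1.545; 1 − a(z₀+z₁) = 1 − (0.010)(-1.545) = 1.0154; argument = 0.100 + (-1.545)/1.0154 = -1.4215 → -1.42.
α₁ = Φ(-1.42) = 0.0778; rank = round(200 × 0.0778) = 16; θ*₍16₎ = 23.34.
Upper: z₀ + z₂ = 1.745; 1 − a(z₀+z₂) = 0.9826; argument = 1.8760 → 1.88; α₂ = 0.9699; rank = 194; θ*₍194₎ = 53.17.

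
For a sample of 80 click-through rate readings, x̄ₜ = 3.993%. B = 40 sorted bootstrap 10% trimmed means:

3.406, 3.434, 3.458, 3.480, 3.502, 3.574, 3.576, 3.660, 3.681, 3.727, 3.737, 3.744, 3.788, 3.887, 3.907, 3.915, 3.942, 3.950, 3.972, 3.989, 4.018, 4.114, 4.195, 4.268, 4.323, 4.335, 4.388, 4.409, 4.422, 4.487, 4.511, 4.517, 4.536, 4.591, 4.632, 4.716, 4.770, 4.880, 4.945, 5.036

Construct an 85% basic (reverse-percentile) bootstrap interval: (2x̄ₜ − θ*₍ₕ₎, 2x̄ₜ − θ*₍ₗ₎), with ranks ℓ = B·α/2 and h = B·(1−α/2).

Percentile endpoints at ranks 3 and 37: θ*₍3₎ = 3.458, θ*₍37₎ = 4.770.
Basic interval reflects these around x̄ₜ:
  lower = 2 × 3.993 − 4.770 = 3.216
  upper = 2 × 3.993 − 3.458 = 4.528

(3.216, 4.528)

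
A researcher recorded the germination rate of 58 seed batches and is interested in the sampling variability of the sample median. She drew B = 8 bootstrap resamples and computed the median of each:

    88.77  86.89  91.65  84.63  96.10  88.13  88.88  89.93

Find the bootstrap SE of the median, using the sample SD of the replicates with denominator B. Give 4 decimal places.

Bootstrap SE is the standard deviation of the 8 replicate medians.
Mean of replicates: (88.77 + 86.89 + 91.65 + 84.63 + 96.10 + 88.13 + 88.88 + 89.93) / 8 = 714.98000 / 8 = 89.37250
Sum of squared deviations: (−0.60250)² + (−2.48250)² + (+2.27750)² + (−4.74250)² + (+6.72750)² + (−1.24250)² + (−0.49250)² + (+0.55750)² = 81.56055
Variance = 81.56055 / 8 = 10.19507
SE* = √10.19507

SE* = 3.1930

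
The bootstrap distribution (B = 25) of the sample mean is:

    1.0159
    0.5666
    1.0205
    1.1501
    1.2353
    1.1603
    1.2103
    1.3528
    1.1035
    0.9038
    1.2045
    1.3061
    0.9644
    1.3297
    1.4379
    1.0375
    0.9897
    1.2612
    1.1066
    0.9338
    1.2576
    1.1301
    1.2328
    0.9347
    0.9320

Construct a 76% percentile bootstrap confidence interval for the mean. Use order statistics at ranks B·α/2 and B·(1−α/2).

(0.9320, 1.3061)

Sorted replicates: 0.5666, 0.9038, 0.9320, 0.9338, 0.9347, 0.9644, 0.9897, 1.0159, 1.0205, 1.0375, 1.1035, 1.1066, 1.1301, 1.1501, 1.1603, 1.2045, 1.2103, 1.2328, 1.2353, 1.2576, 1.2612, 1.3061, 1.3297, 1.3528, 1.4379
α = 0.24; lower rank = 25 × 0.120 = 3; upper rank = 25 × 0.880 = 22.
The 3rd smallest replicate is 0.9320; the 22nd is 1.3061.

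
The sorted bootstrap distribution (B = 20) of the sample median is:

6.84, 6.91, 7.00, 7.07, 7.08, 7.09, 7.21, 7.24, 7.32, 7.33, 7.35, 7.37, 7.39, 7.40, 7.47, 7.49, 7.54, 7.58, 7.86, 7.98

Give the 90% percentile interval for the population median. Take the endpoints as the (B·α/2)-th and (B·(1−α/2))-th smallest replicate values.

α = 0.10; lower rank = 20 × 0.050 = 1; upper rank = 20 × 0.950 = 19.
The 1st smallest replicate is 6.84; the 19th is 7.86.

(6.84, 7.86)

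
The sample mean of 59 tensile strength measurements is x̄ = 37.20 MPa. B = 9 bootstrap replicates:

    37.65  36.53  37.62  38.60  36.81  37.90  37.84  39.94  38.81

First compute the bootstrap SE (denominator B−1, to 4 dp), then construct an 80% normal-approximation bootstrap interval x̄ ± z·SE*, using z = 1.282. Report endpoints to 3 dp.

(35.867, 38.533)

Mean of replicates = 37.9667; sum of squared deviations = 8.6492; SE* = √(8.6492/8) = 1.0398
Margin = 1.282 × 1.0398 = 1.3330
Interval: 37.20 ± 1.3330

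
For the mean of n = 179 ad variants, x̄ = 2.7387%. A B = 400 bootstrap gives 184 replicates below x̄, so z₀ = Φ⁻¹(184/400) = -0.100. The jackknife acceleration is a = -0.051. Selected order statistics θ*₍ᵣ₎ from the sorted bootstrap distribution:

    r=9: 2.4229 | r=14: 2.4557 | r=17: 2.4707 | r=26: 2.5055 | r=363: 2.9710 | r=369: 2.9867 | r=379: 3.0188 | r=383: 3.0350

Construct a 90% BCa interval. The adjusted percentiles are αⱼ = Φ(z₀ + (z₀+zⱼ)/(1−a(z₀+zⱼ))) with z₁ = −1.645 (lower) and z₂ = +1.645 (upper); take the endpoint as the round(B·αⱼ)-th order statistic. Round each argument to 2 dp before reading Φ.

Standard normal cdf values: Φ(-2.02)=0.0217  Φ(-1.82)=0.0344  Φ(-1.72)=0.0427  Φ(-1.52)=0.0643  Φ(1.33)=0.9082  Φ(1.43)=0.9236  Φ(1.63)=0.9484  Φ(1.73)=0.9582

(2.4229, 2.9710)

Lower: z₀ + z₁ = -0.100 + (-1.645) = -1.745; 1 − a(z₀+z₁) = 1 − (-0.051)(-1.745) = 0.9110; argument = -0.100 + (-1.745)/0.9110 = -2.0155 → -2.02.
α₁ = Φ(-2.02) = 0.0217; rank = round(400 × 0.0217) = 9; θ*₍9₎ = 2.4229.
Upper: z₀ + z₂ = 1.545; 1 − a(z₀+z₂) = 1.0788; argument = 1.3322 → 1.33; α₂ = 0.9082; rank = 363; θ*₍363₎ = 2.9710.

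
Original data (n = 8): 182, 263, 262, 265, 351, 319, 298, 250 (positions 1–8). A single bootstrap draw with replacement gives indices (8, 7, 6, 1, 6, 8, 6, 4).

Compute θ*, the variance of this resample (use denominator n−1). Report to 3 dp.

θ* = 2333.643

Resample values: 250, 298, 319, 182, 319, 250, 319, 265.
Mean = 275.2500; sum of squared deviations = 16335.5000
s² = 16335.5000 / 7 = 2333.6429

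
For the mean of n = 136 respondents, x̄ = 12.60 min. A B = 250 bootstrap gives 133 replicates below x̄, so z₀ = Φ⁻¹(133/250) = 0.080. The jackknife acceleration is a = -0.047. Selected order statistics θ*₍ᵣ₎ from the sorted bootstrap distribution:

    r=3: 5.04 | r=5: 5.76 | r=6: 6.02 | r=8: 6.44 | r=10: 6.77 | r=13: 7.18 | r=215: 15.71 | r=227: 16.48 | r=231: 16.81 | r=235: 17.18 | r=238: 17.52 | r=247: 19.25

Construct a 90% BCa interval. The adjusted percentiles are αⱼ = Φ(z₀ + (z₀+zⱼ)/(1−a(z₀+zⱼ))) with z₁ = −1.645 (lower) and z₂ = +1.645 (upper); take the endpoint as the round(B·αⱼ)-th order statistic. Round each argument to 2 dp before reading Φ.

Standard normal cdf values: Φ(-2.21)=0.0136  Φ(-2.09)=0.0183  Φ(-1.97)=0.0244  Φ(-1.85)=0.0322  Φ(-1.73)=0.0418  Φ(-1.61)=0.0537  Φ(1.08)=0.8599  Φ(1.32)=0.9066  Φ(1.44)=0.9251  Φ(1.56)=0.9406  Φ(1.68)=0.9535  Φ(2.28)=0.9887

(7.18, 17.52)

Lower: z₀ + z₁ = 0.080 + (-1.645) = -1.565; 1 − a(z₀+z₁) = 1 − (-0.047)(-1.565) = 0.9264; argument = 0.080 + (-1.565)/0.9264 = -1.6093 → -1.61.
α₁ = Φ(-1.61) = 0.0537; rank = round(250 × 0.0537) = 13; θ*₍13₎ = 7.18.
Upper: z₀ + z₂ = 1.725; 1 − a(z₀+z₂) = 1.0811; argument = 1.6756 → 1.68; α₂ = 0.9535; rank = 238; θ*₍238₎ = 17.52.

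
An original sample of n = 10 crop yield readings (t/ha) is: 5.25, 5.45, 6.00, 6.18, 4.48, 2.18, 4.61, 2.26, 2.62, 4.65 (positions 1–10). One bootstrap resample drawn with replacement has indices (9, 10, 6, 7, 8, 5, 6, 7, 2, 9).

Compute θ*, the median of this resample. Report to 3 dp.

θ* = 3.550

Resample values: 2.62, 4.65, 2.18, 4.61, 2.26, 4.48, 2.18, 4.61, 5.45, 2.62.
Sorted: 2.18, 2.18, 2.26, 2.62, 2.62, 4.48, 4.61, 4.61, 4.65, 5.45
Median = average of the two middle values = 3.550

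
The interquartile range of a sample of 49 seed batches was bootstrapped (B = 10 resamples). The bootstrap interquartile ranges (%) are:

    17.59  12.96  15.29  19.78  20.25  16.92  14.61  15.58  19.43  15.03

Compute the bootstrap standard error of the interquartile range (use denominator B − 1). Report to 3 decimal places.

SE* = 2.466

Bootstrap SE is the standard deviation of the 10 replicate interquartile ranges.
Mean of replicates: (17.59 + 12.96 + 15.29 + 19.78 + 20.25 + 16.92 + 14.61 + 15.58 + 19.43 + 15.03) / 10 = 167.4400 / 10 = 16.7440
Sum of squared deviations: (+0.8460)² + (−3.7840)² + (−1.4540)² + (+3.0360)² + (+3.5060)² + (+0.1760)² + (−2.1340)² + (−1.1640)² + (+2.6860)² + (−1.7140)² = 54.7500
Variance = 54.7500 / 9 = 6.0833
SE* = √6.0833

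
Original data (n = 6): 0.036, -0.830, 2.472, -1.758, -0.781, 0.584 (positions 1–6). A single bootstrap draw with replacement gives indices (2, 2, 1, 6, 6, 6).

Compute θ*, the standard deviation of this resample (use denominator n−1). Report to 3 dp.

Resample values: -0.830, -0.830, 0.036, 0.584, 0.584, 0.584.
Mean = 0.0213; sum of squared deviations = 2.3995
s² = 2.3995 / 5 = 0.4799
s = √0.4799 = 0.693

θ* = 0.693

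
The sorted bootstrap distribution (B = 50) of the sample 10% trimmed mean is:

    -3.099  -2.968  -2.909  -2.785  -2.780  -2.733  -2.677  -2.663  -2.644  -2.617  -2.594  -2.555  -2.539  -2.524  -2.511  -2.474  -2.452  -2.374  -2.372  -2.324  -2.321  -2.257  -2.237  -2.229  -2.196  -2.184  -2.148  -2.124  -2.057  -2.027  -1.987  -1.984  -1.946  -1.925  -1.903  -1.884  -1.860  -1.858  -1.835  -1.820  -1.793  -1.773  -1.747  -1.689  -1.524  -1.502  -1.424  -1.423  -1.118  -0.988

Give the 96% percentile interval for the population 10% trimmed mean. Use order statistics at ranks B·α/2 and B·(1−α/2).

(-3.099, -1.118)

α = 0.04; lower rank = 50 × 0.020 = 1; upper rank = 50 × 0.980 = 49.
The 1st smallest replicate is -3.099; the 49th is -1.118.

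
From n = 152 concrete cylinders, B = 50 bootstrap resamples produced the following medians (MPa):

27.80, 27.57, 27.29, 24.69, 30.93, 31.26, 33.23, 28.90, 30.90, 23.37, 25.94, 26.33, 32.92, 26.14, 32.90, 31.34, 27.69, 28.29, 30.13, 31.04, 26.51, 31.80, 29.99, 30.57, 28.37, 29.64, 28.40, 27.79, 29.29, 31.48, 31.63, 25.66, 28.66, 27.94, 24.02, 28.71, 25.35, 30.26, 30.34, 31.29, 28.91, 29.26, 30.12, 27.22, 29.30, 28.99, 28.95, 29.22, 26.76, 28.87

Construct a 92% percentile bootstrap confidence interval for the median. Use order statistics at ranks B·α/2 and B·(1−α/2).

(24.02, 32.90)

Sorted replicates: 23.37, 24.02, 24.69, 25.35, 25.66, 25.94, 26.14, 26.33, 26.51, 26.76, 27.22, 27.29, 27.57, 27.69, 27.79, 27.80, 27.94, 28.29, 28.37, 28.40, 28.66, 28.71, 28.87, 28.90, 28.91, 28.95, 28.99, 29.22, 29.26, 29.29, 29.30, 29.64, 29.99, 30.12, 30.13, 30.26, 30.34, 30.57, 30.90, 30.93, 31.04, 31.26, 31.29, 31.34, 31.48, 31.63, 31.80, 32.90, 32.92, 33.23
α = 0.08; lower rank = 50 × 0.040 = 2; upper rank = 50 × 0.960 = 48.
The 2nd smallest replicate is 24.02; the 48th is 32.90.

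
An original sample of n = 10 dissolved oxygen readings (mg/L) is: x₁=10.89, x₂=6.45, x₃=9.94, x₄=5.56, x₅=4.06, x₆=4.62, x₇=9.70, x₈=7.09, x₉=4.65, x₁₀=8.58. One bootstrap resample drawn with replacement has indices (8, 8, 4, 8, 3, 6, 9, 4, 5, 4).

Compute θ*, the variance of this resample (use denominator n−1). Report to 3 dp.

Resample values: 7.09, 7.09, 5.56, 7.09, 9.94, 4.62, 4.65, 5.56, 4.06, 5.56.
Mean = 6.1220; sum of squared deviations = 27.0104
s² = 27.0104 / 9 = 3.0012

θ* = 3.001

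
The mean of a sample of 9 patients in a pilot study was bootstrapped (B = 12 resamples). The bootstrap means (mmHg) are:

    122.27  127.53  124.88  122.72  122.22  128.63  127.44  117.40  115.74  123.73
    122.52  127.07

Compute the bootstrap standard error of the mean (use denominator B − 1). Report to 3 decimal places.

SE* = 3.988

Bootstrap SE is the standard deviation of the 12 replicate means.
Mean of replicates: (122.27 + 127.53 + 124.88 + 122.72 + 122.22 + 128.63 + 127.44 + 117.40 + 115.74 + 123.73 + 122.52 + 127.07) / 12 = 1482.1500 / 12 = 123.5125
Sum of squared deviations: (−1.2425)² + (+4.0175)² + (+1.3675)² + (−0.7925)² + (−1.2925)² + (+5.1175)² + (+3.9275)² + (−6.1125)² + (−7.7725)² + (+0.2175)² + (−0.9925)² + (+3.5575)² = 174.9294
Variance = 174.9294 / 11 = 15.9027
SE* = √15.9027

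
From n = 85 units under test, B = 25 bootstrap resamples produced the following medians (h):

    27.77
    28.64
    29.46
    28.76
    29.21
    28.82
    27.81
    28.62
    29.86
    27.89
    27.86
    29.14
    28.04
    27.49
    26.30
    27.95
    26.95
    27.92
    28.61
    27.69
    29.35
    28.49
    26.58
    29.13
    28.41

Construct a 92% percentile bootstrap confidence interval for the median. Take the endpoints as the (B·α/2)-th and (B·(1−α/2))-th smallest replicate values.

(26.30, 29.46)

Sorted replicates: 26.30, 26.58, 26.95, 27.49, 27.69, 27.77, 27.81, 27.86, 27.89, 27.92, 27.95, 28.04, 28.41, 28.49, 28.61, 28.62, 28.64, 28.76, 28.82, 29.13, 29.14, 29.21, 29.35, 29.46, 29.86
α = 0.08; lower rank = 25 × 0.040 = 1; upper rank = 25 × 0.960 = 24.
The 1st smallest replicate is 26.30; the 24th is 29.46.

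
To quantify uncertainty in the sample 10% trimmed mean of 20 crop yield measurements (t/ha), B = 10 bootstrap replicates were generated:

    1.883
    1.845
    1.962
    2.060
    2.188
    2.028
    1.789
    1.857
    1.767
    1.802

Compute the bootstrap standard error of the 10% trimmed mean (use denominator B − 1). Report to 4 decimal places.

SE* = 0.1375

Bootstrap SE is the standard deviation of the 10 replicate 10% trimmed means.
Mean of replicates: (1.883 + 1.845 + 1.962 + 2.060 + 2.188 + 2.028 + 1.789 + 1.857 + 1.767 + 1.802) / 10 = 19.18100 / 10 = 1.91810
Sum of squared deviations: (−0.03510)² + (−0.07310)² + (+0.04390)² + (+0.14190)² + (+0.26990)² + (+0.10990)² + (−0.12910)² + (−0.06110)² + (−0.15110)² + (−0.11610)² = 0.17027
Variance = 0.17027 / 9 = 0.01892
SE* = √0.01892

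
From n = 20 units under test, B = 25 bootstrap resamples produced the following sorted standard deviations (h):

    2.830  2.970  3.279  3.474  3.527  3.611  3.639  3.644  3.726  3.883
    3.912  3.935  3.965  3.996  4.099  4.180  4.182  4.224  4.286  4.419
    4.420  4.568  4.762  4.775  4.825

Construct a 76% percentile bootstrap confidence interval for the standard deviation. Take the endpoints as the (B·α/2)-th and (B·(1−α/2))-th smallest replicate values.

(3.279, 4.568)

α = 0.24; lower rank = 25 × 0.120 = 3; upper rank = 25 × 0.880 = 22.
The 3rd smallest replicate is 3.279; the 22nd is 4.568.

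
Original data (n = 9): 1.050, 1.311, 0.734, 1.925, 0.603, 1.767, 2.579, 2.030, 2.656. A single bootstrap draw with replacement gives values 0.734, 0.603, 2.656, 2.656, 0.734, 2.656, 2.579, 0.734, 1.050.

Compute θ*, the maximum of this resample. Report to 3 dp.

θ* = 2.656

Maximum = 2.656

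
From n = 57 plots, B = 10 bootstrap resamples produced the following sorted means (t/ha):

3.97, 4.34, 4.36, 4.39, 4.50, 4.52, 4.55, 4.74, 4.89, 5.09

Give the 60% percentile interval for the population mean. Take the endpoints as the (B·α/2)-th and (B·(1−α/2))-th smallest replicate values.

α = 0.40; lower rank = 10 × 0.200 = 2; upper rank = 10 × 0.800 = 8.
The 2nd smallest replicate is 4.34; the 8th is 4.74.

(4.34, 4.74)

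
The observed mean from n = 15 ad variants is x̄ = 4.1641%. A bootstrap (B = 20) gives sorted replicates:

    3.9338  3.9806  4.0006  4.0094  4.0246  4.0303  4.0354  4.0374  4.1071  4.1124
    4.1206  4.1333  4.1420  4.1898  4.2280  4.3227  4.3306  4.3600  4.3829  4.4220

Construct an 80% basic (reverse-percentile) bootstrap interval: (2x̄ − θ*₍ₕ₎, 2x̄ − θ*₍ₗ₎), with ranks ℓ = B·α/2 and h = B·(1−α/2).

Percentile endpoints at ranks 2 and 18: θ*₍2₎ = 3.9806, θ*₍18₎ = 4.3600.
Basic interval reflects these around x̄:
  lower = 2 × 4.1641 − 4.3600 = 3.9682
  upper = 2 × 4.1641 − 3.9806 = 4.3476

(3.9682, 4.3476)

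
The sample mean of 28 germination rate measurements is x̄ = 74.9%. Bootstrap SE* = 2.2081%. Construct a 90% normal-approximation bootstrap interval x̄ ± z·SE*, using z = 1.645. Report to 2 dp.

(71.27, 78.53)

Margin = 1.645 × 2.2081 = 3.632
Interval: 74.9 ± 3.632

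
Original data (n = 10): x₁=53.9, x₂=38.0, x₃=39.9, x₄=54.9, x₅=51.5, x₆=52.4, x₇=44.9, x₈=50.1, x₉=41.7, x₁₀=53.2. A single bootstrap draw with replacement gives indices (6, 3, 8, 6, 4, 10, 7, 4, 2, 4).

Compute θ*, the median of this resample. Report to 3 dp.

Resample values: 52.4, 39.9, 50.1, 52.4, 54.9, 53.2, 44.9, 54.9, 38.0, 54.9.
Sorted: 38.0, 39.9, 44.9, 50.1, 52.4, 52.4, 53.2, 54.9, 54.9, 54.9
Median = average of the two middle values = 52.400

θ* = 52.400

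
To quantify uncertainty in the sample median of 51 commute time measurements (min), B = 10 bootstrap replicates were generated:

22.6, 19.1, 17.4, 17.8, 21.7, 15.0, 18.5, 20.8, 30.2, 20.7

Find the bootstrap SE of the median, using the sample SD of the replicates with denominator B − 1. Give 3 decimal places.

SE* = 4.124

Bootstrap SE is the standard deviation of the 10 replicate medians.
Mean of replicates: (22.6 + 19.1 + 17.4 + 17.8 + 21.7 + 15.0 + 18.5 + 20.8 + 30.2 + 20.7) / 10 = 203.8000 / 10 = 20.3800
Sum of squared deviations: (+2.2200)² + (−1.2800)² + (−2.9800)² + (−2.5800)² + (+1.3200)² + (−5.3800)² + (−1.8800)² + (+0.4200)² + (+9.8200)² + (+0.3200)² = 153.0360
Variance = 153.0360 / 9 = 17.0040
SE* = √17.0040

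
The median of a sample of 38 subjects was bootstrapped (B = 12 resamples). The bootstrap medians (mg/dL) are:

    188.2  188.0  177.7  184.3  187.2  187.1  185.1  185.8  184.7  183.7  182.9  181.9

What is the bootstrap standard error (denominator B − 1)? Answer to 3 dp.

Bootstrap SE is the standard deviation of the 12 replicate medians.
Mean of replicates: (188.2 + 188.0 + 177.7 + 184.3 + 187.2 + 187.1 + 185.1 + 185.8 + 184.7 + 183.7 + 182.9 + 181.9) / 12 = 2216.6000 / 12 = 184.7167
Sum of squared deviations: (+3.4833)² + (+3.2833)² + (−7.0167)² + (−0.4167)² + (+2.4833)² + (+2.3833)² + (+0.3833)² + (+1.0833)² + (−0.0167)² + (−1.0167)² + (−1.8167)² + (−2.8167)² = 97.7567
Variance = 97.7567 / 11 = 8.8870
SE* = √8.8870

SE* = 2.981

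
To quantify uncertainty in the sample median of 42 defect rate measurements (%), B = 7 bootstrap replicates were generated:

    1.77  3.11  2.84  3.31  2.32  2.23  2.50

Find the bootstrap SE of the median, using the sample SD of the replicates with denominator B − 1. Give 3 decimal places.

Bootstrap SE is the standard deviation of the 7 replicate medians.
Mean of replicates: (1.77 + 3.11 + 2.84 + 3.31 + 2.32 + 2.23 + 2.50) / 7 = 18.0800 / 7 = 2.5829
Sum of squared deviations: (−0.8129)² + (+0.5271)² + (+0.2571)² + (+0.7271)² + (−0.2629)² + (−0.3529)² + (−0.0829)² = 1.7339
Variance = 1.7339 / 6 = 0.2890
SE* = √0.2890

SE* = 0.538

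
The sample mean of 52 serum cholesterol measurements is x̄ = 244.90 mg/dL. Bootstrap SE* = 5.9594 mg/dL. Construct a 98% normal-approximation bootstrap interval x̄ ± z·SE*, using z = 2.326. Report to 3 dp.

Margin = 2.326 × 5.9594 = 13.8616
Interval: 244.90 ± 13.8616

(231.038, 258.762)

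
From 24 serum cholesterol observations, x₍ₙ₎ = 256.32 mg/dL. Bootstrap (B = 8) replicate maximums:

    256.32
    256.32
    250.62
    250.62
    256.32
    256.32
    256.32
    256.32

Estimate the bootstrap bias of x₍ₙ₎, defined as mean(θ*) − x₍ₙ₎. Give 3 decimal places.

bias = −1.425

mean(θ*) = (256.32 + 256.32 + 250.62 + 250.62 + 256.32 + 256.32 + 256.32 + 256.32) / 8 = 254.8950
bias = 254.8950 − 256.32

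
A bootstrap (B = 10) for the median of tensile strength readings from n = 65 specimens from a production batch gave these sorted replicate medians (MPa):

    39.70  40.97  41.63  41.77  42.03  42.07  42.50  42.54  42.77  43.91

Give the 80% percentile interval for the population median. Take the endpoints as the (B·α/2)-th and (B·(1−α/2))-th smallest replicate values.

(39.70, 42.77)

α = 0.20; lower rank = 10 × 0.100 = 1; upper rank = 10 × 0.900 = 9.
The 1st smallest replicate is 39.70; the 9th is 42.77.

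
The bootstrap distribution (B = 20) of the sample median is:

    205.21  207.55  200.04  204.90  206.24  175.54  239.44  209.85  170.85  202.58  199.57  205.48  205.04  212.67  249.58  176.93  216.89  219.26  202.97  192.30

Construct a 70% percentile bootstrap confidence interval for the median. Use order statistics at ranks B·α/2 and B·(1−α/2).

(176.93, 216.89)

Sorted replicates: 170.85, 175.54, 176.93, 192.30, 199.57, 200.04, 202.58, 202.97, 204.90, 205.04, 205.21, 205.48, 206.24, 207.55, 209.85, 212.67, 216.89, 219.26, 239.44, 249.58
α = 0.30; lower rank = 20 × 0.150 = 3; upper rank = 20 × 0.850 = 17.
The 3rd smallest replicate is 176.93; the 17th is 216.89.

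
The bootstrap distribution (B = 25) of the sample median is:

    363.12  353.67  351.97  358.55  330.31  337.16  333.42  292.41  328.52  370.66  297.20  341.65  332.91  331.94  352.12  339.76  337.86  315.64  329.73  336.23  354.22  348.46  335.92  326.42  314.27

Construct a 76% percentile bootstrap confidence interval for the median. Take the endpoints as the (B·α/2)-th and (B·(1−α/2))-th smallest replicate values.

(314.27, 354.22)

Sorted replicates: 292.41, 297.20, 314.27, 315.64, 326.42, 328.52, 329.73, 330.31, 331.94, 332.91, 333.42, 335.92, 336.23, 337.16, 337.86, 339.76, 341.65, 348.46, 351.97, 352.12, 353.67, 354.22, 358.55, 363.12, 370.66
α = 0.24; lower rank = 25 × 0.120 = 3; upper rank = 25 × 0.880 = 22.
The 3rd smallest replicate is 314.27; the 22nd is 354.22.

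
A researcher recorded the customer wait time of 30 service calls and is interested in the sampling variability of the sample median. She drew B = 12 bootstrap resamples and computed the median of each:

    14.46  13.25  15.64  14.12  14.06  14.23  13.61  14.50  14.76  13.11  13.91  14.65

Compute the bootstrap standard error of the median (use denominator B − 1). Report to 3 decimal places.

Bootstrap SE is the standard deviation of the 12 replicate medians.
Mean of replicates: (14.46 + 13.25 + 15.64 + 14.12 + 14.06 + 14.23 + 13.61 + 14.50 + 14.76 + 13.11 + 13.91 + 14.65) / 12 = 170.3000 / 12 = 14.1917
Sum of squared deviations: (+0.2683)² + (−0.9417)² + (+1.4483)² + (−0.0717)² + (−0.1317)² + (+0.0383)² + (−0.5817)² + (+0.3083)² + (+0.5683)² + (−1.0817)² + (−0.2817)² + (+0.4583)² = 5.2962
Variance = 5.2962 / 11 = 0.4815
SE* = √0.4815

SE* = 0.694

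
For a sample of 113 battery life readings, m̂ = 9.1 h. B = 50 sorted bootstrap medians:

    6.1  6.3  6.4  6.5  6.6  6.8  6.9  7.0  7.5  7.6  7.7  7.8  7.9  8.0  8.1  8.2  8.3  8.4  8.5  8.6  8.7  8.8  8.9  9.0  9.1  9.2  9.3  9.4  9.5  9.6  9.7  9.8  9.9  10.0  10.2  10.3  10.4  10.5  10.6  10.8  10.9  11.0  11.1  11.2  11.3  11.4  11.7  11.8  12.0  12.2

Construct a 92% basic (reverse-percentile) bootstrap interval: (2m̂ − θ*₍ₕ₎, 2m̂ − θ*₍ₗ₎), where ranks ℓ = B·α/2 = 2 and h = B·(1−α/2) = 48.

(6.4, 11.9)

Percentile endpoints at ranks 2 and 48: θ*₍2₎ = 6.3, θ*₍48₎ = 11.8.
Basic interval reflects these around m̂:
  lower = 2 × 9.1 − 11.8 = 6.4
  upper = 2 × 9.1 − 6.3 = 11.9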